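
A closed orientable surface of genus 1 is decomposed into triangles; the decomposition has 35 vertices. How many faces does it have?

70

χ = 2 − 2·1 = 0, and every face is a triangle so 3F = 2E.
V − E + F = 0 with E = 3F/2 gives 35 − (3/2 − 1)·F = 0, so F = 70 and E = 105.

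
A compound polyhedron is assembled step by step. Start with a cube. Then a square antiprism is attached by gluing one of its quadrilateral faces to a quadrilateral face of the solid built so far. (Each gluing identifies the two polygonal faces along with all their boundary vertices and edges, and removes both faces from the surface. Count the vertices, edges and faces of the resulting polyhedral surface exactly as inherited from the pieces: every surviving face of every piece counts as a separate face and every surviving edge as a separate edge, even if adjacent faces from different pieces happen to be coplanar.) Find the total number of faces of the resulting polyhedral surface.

A cube: V=8, E=12, F=6.
Attach a square antiprism (V=8, E=16, F=10) along a 4-gon: merge 4 vertices and 4 edges, delete both glued faces → V=12, E=24, F=14.
Check: V − E + F = 12 − 24 + 14 = 2.

14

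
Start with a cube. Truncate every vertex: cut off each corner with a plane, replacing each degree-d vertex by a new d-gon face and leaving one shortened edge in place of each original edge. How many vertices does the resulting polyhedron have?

24

The base solid has V = 8, E = 12, F = 6.
Truncation replaces each original edge-end by a new vertex, so V′ = 2E = 24.
Each original edge survives, and each old vertex of degree d contributes d new edges; summing degrees gives Σd = 2E, so E′ = E + 2E = 3E = 36.
Each original face survives and each original vertex becomes one new face: F′ = F + V = 14.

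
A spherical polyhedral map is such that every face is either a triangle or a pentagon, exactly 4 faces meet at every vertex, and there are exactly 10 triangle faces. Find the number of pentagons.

2

Let x be the number of pentagons; then F = 10 + x.
Edge–face incidences: 2E = 3·10 + 5·x = 30 + 5x.
Every vertex has degree 4, so 4V = 2E.
Euler: V − E + F = 2 ⇒ (2E)/4 − E + (10 + x) = 2.
Multiply by 8: 2·(2E) − 4·(2E) + 8·(10 + x) = 16, i.e. 80 + 8x − 2·(30 + 5x) = 16.
Collecting terms: −2x + 20 = 16, so −2x = −4, so x = 2.
Then 2E = 30 + 5·2 = 40, so E = 20, V = 2E/4 = 10, F = 10 + 2 = 12.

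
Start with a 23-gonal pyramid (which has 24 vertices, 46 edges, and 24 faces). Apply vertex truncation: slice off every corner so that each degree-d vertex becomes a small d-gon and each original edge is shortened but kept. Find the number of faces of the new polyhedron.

48

Truncation replaces each original edge-end by a new vertex, so V′ = 2E = 92.
Each original edge survives, and each old vertex of degree d contributes d new edges; summing degrees gives Σd = 2E, so E′ = E + 2E = 3E = 138.
Each original face survives and each original vertex becomes one new face: F′ = F + V = 48.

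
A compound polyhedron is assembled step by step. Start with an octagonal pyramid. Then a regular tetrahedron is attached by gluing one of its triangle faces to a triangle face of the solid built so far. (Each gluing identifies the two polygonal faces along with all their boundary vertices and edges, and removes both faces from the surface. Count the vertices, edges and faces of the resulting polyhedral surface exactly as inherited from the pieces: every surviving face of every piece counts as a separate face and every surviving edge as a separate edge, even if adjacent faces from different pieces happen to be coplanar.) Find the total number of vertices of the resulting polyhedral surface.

10

An octagonal pyramid: V=9, E=16, F=9.
Attach a regular tetrahedron (V=4, E=6, F=4) along a 3-gon: merge 3 vertices and 3 edges, delete both glued faces → V=10, E=19, F=11.
Check: V − E + F = 10 − 19 + 11 = 2.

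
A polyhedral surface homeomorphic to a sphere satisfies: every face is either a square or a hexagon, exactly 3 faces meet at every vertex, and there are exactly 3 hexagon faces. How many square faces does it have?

Let x be the number of squares; then F = 3 + x.
Edge–face incidences: 2E = 6·3 + 4·x = 18 + 4x.
Every vertex has degree 3, so 3V = 2E.
Euler: V − E + F = 2 ⇒ (2E)/3 − E + (3 + x) = 2.
Multiply by 6: 2·(2E) − 3·(2E) + 6·(3 + x) = 12, i.e. 18 + 6x − (18 + 4x) = 12.
Collecting terms: 2x = 12, so x = 6.
Then 2E = 18 + 4·6 = 42, so E = 21, V = 2E/3 = 14, F = 3 + 6 = 9.

6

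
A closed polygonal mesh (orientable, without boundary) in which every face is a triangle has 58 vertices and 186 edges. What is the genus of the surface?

3

Every face is a triangle and each edge borders two faces, so 3F = 2·186, giving F = 124.
χ = V − E + F = 58 − 186 + 124 = -4.
For a closed orientable surface χ = 2 − 2g, so g = (2 − (-4))/2 = 3.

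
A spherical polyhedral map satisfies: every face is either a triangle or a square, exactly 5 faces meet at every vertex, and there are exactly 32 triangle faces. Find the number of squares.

6

Let x be the number of squares; then F = 32 + x.
Edge–face incidences: 2E = 3·32 + 4·x = 96 + 4x.
Every vertex has degree 5, so 5V = 2E.
Euler: V − E + F = 2 ⇒ (2E)/5 − E + (32 + x) = 2.
Multiply by 10: 2·(2E) − 5·(2E) + 10·(32 + x) = 20, i.e. 320 + 10x − 3·(96 + 4x) = 20.
Collecting terms: −2x + 32 = 20, so −2x = −12, so x = 6.
Then 2E = 96 + 4·6 = 120, so E = 60, V = 2E/5 = 24, F = 32 + 6 = 38.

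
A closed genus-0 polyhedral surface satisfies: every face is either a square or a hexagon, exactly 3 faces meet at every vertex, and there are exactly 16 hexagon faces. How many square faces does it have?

Let x be the number of squares; then F = 16 + x.
Edge–face incidences: 2E = 6·16 + 4·x = 96 + 4x.
Every vertex has degree 3, so 3V = 2E.
Euler: V − E + F = 2 ⇒ (2E)/3 − E + (16 + x) = 2.
Multiply by 6: 2·(2E) − 3·(2E) + 6·(16 + x) = 12, i.e. 96 + 6x − (96 + 4x) = 12.
Collecting terms: 2x = 12, so x = 6.
Then 2E = 96 + 4·6 = 120, so E = 60, V = 2E/3 = 40, F = 16 + 6 = 22.

6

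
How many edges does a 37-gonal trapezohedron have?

148

The n-trapezohedron (dual of the n-antiprism) has V = 2·37 + 2 = 76, E = 4·37 = 148, F = 2·37 = 74.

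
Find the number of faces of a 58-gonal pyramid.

59

A pyramid on an n-gon base has one n-gon and n triangles: V = 58 + 1 = 59, E = 2·58 = 116, F = 58 + 1 = 59.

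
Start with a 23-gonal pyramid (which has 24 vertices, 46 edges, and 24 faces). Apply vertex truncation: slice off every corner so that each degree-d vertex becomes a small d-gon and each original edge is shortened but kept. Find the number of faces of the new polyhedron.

Truncation replaces each original edge-end by a new vertex, so V′ = 2E = 92.
Each original edge survives, and each old vertex of degree d contributes d new edges; summing degrees gives Σd = 2E, so E′ = E + 2E = 3E = 138.
Each original face survives and each original vertex becomes one new face: F′ = F + V = 48.

48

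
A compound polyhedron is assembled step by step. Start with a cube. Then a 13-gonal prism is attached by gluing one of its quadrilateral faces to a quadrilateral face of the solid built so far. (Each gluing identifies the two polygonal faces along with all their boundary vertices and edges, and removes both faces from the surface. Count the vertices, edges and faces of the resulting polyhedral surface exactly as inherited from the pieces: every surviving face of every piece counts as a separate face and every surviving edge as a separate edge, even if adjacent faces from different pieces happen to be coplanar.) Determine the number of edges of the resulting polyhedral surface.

A cube: V=8, E=12, F=6.
Attach a 13-gonal prism (V=26, E=39, F=15) along a 4-gon: merge 4 vertices and 4 edges, delete both glued faces → V=30, E=47, F=19.
Check: V − E + F = 30 − 47 + 19 = 2.

47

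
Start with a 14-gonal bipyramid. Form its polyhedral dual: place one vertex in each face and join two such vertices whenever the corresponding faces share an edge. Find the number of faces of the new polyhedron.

The base solid has V = 16, E = 42, F = 28.
The dual swaps V and F and preserves E: V′ = F = 28, E′ = E = 42, F′ = V = 16.

16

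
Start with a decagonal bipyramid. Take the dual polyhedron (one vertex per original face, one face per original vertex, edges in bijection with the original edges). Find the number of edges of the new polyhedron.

The base solid has V = 12, E = 30, F = 20.
The dual swaps V and F and preserves E: V′ = F = 20, E′ = E = 30, F′ = V = 12.

30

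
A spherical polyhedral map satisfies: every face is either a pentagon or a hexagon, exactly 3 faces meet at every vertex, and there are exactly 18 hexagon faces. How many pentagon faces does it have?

12

Let x be the number of pentagons; then F = 18 + x.
Edge–face incidences: 2E = 6·18 + 5·x = 108 + 5x.
Every vertex has degree 3, so 3V = 2E.
Euler: V − E + F = 2 ⇒ (2E)/3 − E + (18 + x) = 2.
Multiply by 6: 2·(2E) − 3·(2E) + 6·(18 + x) = 12, i.e. 108 + 6x − (108 + 5x) = 12.
Collecting terms: x = 12.
Then 2E = 108 + 5·12 = 168, so E = 84, V = 2E/3 = 56, F = 18 + 12 = 30.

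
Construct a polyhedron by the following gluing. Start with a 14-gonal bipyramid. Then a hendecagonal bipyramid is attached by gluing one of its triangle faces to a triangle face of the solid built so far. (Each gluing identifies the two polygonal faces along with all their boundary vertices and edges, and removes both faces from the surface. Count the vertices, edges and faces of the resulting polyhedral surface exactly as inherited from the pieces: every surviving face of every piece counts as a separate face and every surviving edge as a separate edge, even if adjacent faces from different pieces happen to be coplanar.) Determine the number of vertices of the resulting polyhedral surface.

26

A 14-gonal bipyramid: V=16, E=42, F=28.
Attach a hendecagonal bipyramid (V=13, E=33, F=22) along a 3-gon: merge 3 vertices and 3 edges, delete both glued faces → V=26, E=72, F=48.
Check: V − E + F = 26 − 72 + 48 = 2.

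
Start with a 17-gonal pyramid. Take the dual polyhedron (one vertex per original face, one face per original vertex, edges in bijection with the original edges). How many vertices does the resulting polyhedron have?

18

The base solid has V = 18, E = 34, F = 18.
The dual swaps V and F and preserves E: V′ = F = 18, E′ = E = 34, F′ = V = 18.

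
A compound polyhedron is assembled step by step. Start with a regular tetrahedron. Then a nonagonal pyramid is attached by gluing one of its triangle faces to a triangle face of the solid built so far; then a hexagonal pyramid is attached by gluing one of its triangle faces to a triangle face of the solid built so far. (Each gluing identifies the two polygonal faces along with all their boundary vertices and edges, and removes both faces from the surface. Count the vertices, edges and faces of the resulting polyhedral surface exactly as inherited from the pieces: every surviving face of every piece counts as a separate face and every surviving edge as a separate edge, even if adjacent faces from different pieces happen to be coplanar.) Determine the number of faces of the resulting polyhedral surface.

17

A regular tetrahedron: V=4, E=6, F=4.
Attach a nonagonal pyramid (V=10, E=18, F=10) along a 3-gon: merge 3 vertices and 3 edges, delete both glued faces → V=11, E=21, F=12.
Attach a hexagonal pyramid (V=7, E=12, F=7) along a 3-gon: merge 3 vertices and 3 edges, delete both glued faces → V=15, E=30, F=17.
Check: V − E + F = 15 − 30 + 17 = 2.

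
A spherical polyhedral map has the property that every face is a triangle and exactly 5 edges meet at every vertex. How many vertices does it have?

12

Each face has 3 edges and each edge borders two faces, so 2E = 3F.
Each vertex has degree 5, so 5V = 2E and hence V = 3F/5.
Euler: V − E + F = 2 ⇒ (3F/5) − (3F/2) + F = 2.
Multiply by 10: (6 − 15 + 10)F = 20, i.e. 1F = 20.
So F = 20, E = 3·20/2 = 30, V = 3·20/5 = 12.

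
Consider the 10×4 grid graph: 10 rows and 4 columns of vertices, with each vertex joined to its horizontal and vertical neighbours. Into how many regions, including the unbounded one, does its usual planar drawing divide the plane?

The grid has V = 10·4 = 40 vertices and E = 10·3 + 4·9 = 66 edges.
F = 2 − V + E = 2 − 40 + 66 = 28.

28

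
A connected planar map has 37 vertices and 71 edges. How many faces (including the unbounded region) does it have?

36

Euler's formula for a connected plane graph: V − E + F = 2, so F = 2 − 37 + 71 = 36.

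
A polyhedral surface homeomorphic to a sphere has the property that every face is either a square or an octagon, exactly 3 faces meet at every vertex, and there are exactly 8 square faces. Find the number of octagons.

2

Let x be the number of octagons; then F = 8 + x.
Edge–face incidences: 2E = 4·8 + 8·x = 32 + 8x.
Every vertex has degree 3, so 3V = 2E.
Euler: V − E + F = 2 ⇒ (2E)/3 − E + (8 + x) = 2.
Multiply by 6: 2·(2E) − 3·(2E) + 6·(8 + x) = 12, i.e. 48 + 6x − (32 + 8x) = 12.
Collecting terms: −2x + 16 = 12, so −2x = −4, so x = 2.
Then 2E = 32 + 8·2 = 48, so E = 24, V = 2E/3 = 16, F = 8 + 2 = 10.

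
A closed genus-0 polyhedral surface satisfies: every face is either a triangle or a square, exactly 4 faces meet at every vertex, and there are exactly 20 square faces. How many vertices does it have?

26

Let x be the number of triangles; then F = 20 + x.
Edge–face incidences: 2E = 4·20 + 3·x = 80 + 3x.
Every vertex has degree 4, so 4V = 2E.
Euler: V − E + F = 2 ⇒ (2E)/4 − E + (20 + x) = 2.
Multiply by 8: 2·(2E) − 4·(2E) + 8·(20 + x) = 16, i.e. 160 + 8x − 2·(80 + 3x) = 16.
Collecting terms: 2x = 16, so x = 8.
Then 2E = 80 + 3·8 = 104, so E = 52, V = 2E/4 = 26, F = 20 + 8 = 28.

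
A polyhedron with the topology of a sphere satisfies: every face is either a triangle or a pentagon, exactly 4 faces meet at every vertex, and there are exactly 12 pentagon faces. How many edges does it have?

60

Let x be the number of triangles; then F = 12 + x.
Edge–face incidences: 2E = 5·12 + 3·x = 60 + 3x.
Every vertex has degree 4, so 4V = 2E.
Euler: V − E + F = 2 ⇒ (2E)/4 − E + (12 + x) = 2.
Multiply by 8: 2·(2E) − 4·(2E) + 8·(12 + x) = 16, i.e. 96 + 8x − 2·(60 + 3x) = 16.
Collecting terms: 2x − 24 = 16, so 2x = 40, so x = 20.
Then 2E = 60 + 3·20 = 120, so E = 60, V = 2E/4 = 30, F = 12 + 20 = 32.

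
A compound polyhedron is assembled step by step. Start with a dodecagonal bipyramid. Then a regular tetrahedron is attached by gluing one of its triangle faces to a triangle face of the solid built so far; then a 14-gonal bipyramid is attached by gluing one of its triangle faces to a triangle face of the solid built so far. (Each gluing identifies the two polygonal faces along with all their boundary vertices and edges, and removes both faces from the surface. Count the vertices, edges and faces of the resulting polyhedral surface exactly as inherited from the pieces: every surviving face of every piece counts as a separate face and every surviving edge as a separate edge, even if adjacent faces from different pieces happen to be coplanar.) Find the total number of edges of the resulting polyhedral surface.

78

A dodecagonal bipyramid: V=14, E=36, F=24.
Attach a regular tetrahedron (V=4, E=6, F=4) along a 3-gon: merge 3 vertices and 3 edges, delete both glued faces → V=15, E=39, F=26.
Attach a 14-gonal bipyramid (V=16, E=42, F=28) along a 3-gon: merge 3 vertices and 3 edges, delete both glued faces → V=28, E=78, F=52.
Check: V − E + F = 28 − 78 + 52 = 2.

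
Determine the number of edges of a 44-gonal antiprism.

An antiprism on an n-gon has two n-gon caps and 2n triangles: V = 2·44 = 88, E = 4·44 = 176, F = 2·44 + 2 = 90.

176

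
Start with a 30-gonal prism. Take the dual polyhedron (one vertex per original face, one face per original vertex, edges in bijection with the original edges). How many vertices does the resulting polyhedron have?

The base solid has V = 60, E = 90, F = 32.
The dual swaps V and F and preserves E: V′ = F = 32, E′ = E = 90, F′ = V = 60.

32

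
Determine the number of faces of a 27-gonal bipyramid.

A bipyramid over an n-gon has 2n triangular faces and n + 2 vertices: V = 27 + 2 = 29, E = 3·27 = 81, F = 2·27 = 54.

54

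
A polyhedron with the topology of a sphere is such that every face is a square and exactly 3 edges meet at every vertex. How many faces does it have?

Each face has 4 edges and each edge borders two faces, so 2E = 4F.
Each vertex has degree 3, so 3V = 2E and hence V = 4F/3.
Euler: V − E + F = 2 ⇒ (4F/3) − (4F/2) + F = 2.
Multiply by 6: (8 − 12 + 6)F = 12, i.e. 2F = 12.
So F = 6, E = 4·6/2 = 12, V = 4·6/3 = 8.

6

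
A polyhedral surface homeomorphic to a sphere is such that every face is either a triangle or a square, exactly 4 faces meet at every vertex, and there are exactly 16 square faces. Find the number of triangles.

8

Let x be the number of triangles; then F = 16 + x.
Edge–face incidences: 2E = 4·16 + 3·x = 64 + 3x.
Every vertex has degree 4, so 4V = 2E.
Euler: V − E + F = 2 ⇒ (2E)/4 − E + (16 + x) = 2.
Multiply by 8: 2·(2E) − 4·(2E) + 8·(16 + x) = 16, i.e. 128 + 8x − 2·(64 + 3x) = 16.
Collecting terms: 2x = 16, so x = 8.
Then 2E = 64 + 3·8 = 88, so E = 44, V = 2E/4 = 22, F = 16 + 8 = 24.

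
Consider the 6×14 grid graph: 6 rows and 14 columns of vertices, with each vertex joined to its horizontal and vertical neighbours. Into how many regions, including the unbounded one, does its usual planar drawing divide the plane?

66

The grid has V = 6·14 = 84 vertices and E = 6·13 + 14·5 = 148 edges.
F = 2 − V + E = 2 − 84 + 148 = 66.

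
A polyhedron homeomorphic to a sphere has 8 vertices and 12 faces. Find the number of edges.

18

Here V − E + F = 2.
E = V + F − (2) = 8 + 12 − (2) = 18.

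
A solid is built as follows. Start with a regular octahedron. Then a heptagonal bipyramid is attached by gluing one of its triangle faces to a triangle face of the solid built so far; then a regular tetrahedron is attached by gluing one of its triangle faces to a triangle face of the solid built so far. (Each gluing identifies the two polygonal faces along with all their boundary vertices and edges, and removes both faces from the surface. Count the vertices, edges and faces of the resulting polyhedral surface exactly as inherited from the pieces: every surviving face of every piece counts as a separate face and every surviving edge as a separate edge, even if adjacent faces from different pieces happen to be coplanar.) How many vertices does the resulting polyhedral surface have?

A regular octahedron: V=6, E=12, F=8.
Attach a heptagonal bipyramid (V=9, E=21, F=14) along a 3-gon: merge 3 vertices and 3 edges, delete both glued faces → V=12, E=30, F=20.
Attach a regular tetrahedron (V=4, E=6, F=4) along a 3-gon: merge 3 vertices and 3 edges, delete both glued faces → V=13, E=33, F=22.
Check: V − E + F = 13 − 33 + 22 = 2.

13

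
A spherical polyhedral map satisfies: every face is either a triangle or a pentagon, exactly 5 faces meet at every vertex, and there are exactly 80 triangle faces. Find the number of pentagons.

Let x be the number of pentagons; then F = 80 + x.
Edge–face incidences: 2E = 3·80 + 5·x = 240 + 5x.
Every vertex has degree 5, so 5V = 2E.
Euler: V − E + F = 2 ⇒ (2E)/5 − E + (80 + x) = 2.
Multiply by 10: 2·(2E) − 5·(2E) + 10·(80 + x) = 20, i.e. 800 + 10x − 3·(240 + 5x) = 20.
Collecting terms: −5x + 80 = 20, so −5x = −60, so x = 12.
Then 2E = 240 + 5·12 = 300, so E = 150, V = 2E/5 = 60, F = 80 + 12 = 92.

12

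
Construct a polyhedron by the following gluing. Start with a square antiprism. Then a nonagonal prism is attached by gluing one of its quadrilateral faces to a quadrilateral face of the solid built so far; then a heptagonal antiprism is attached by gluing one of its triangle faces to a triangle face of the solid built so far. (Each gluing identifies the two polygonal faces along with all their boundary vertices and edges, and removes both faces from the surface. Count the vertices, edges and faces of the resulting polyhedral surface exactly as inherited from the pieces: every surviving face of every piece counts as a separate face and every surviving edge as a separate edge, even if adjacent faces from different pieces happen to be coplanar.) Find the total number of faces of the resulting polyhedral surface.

A square antiprism: V=8, E=16, F=10.
Attach a nonagonal prism (V=18, E=27, F=11) along a 4-gon: merge 4 vertices and 4 edges, delete both glued faces → V=22, E=39, F=19.
Attach a heptagonal antiprism (V=14, E=28, F=16) along a 3-gon: merge 3 vertices and 3 edges, delete both glued faces → V=33, E=64, F=33.
Check: V − E + F = 33 − 64 + 33 = 2.

33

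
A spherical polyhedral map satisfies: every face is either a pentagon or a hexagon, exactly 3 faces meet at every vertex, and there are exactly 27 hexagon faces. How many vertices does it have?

Let x be the number of pentagons; then F = 27 + x.
Edge–face incidences: 2E = 6·27 + 5·x = 162 + 5x.
Every vertex has degree 3, so 3V = 2E.
Euler: V − E + F = 2 ⇒ (2E)/3 − E + (27 + x) = 2.
Multiply by 6: 2·(2E) − 3·(2E) + 6·(27 + x) = 12, i.e. 162 + 6x − (162 + 5x) = 12.
Collecting terms: x = 12.
Then 2E = 162 + 5·12 = 222, so E = 111, V = 2E/3 = 74, F = 27 + 12 = 39.

74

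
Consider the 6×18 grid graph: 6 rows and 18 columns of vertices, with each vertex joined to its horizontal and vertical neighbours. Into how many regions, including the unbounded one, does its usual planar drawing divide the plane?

86

The grid has V = 6·18 = 108 vertices and E = 6·17 + 18·5 = 192 edges.
F = 2 − V + E = 2 − 108 + 192 = 86.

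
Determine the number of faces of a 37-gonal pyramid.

A pyramid on an n-gon base has one n-gon and n triangles: V = 37 + 1 = 38, E = 2·37 = 74, F = 37 + 1 = 38.

38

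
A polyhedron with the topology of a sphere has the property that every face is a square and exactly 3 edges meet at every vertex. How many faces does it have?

Each face has 4 edges and each edge borders two faces, so 2E = 4F.
Each vertex has degree 3, so 3V = 2E and hence V = 4F/3.
Euler: V − E + F = 2 ⇒ (4F/3) − (4F/2) + F = 2.
Multiply by 6: (8 − 12 + 6)F = 12, i.e. 2F = 12.
So F = 6, E = 4·6/2 = 12, V = 4·6/3 = 8.

6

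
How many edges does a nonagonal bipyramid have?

27

A bipyramid over an n-gon has 2n triangular faces and n + 2 vertices: V = 9 + 2 = 11, E = 3·9 = 27, F = 2·9 = 18.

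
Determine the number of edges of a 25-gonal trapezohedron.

The n-trapezohedron (dual of the n-antiprism) has V = 2·25 + 2 = 52, E = 4·25 = 100, F = 2·25 = 50.

100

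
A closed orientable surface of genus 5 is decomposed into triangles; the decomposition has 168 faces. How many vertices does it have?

χ = 2 − 2·5 = -8, and every face is a triangle so 3F = 2E.
E = 3·168/2 = 252. Then V = -8 + E − F = -8 + 252 − 168 = 76.

76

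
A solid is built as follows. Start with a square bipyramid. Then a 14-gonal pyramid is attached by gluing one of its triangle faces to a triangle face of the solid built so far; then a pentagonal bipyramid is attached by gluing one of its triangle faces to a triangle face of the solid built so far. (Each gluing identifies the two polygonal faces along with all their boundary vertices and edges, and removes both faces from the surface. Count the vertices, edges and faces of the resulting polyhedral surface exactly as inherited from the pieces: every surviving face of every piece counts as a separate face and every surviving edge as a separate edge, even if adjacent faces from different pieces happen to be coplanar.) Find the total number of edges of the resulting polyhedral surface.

49

A square bipyramid: V=6, E=12, F=8.
Attach a 14-gonal pyramid (V=15, E=28, F=15) along a 3-gon: merge 3 vertices and 3 edges, delete both glued faces → V=18, E=37, F=21.
Attach a pentagonal bipyramid (V=7, E=15, F=10) along a 3-gon: merge 3 vertices and 3 edges, delete both glued faces → V=22, E=49, F=29.
Check: V − E + F = 22 − 49 + 29 = 2.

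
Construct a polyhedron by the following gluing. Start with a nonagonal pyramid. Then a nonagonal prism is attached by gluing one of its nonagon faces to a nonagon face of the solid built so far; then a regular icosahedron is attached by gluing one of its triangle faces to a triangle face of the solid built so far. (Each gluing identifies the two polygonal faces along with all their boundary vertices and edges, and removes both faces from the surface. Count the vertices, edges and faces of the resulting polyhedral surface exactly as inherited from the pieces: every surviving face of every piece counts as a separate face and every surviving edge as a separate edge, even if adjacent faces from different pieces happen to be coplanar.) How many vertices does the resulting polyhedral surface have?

28

A nonagonal pyramid: V=10, E=18, F=10.
Attach a nonagonal prism (V=18, E=27, F=11) along a 9-gon: merge 9 vertices and 9 edges, delete both glued faces → V=19, E=36, F=19.
Attach a regular icosahedron (V=12, E=30, F=20) along a 3-gon: merge 3 vertices and 3 edges, delete both glued faces → V=28, E=63, F=37.
Check: V − E + F = 28 − 63 + 37 = 2.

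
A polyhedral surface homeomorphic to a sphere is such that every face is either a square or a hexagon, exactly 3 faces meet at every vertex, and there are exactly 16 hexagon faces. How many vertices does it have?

Let x be the number of squares; then F = 16 + x.
Edge–face incidences: 2E = 6·16 + 4·x = 96 + 4x.
Every vertex has degree 3, so 3V = 2E.
Euler: V − E + F = 2 ⇒ (2E)/3 − E + (16 + x) = 2.
Multiply by 6: 2·(2E) − 3·(2E) + 6·(16 + x) = 12, i.e. 96 + 6x − (96 + 4x) = 12.
Collecting terms: 2x = 12, so x = 6.
Then 2E = 96 + 4·6 = 120, so E = 60, V = 2E/3 = 40, F = 16 + 6 = 22.

40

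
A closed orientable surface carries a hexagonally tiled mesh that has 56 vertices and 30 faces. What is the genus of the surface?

Every face is a hexagon, so 2E = 6·30 = 180, giving E = 90.
χ = V − E + F = 56 − 90 + 30 = -4.
For a closed orientable surface χ = 2 − 2g, so g = (2 − (-4))/2 = 3.

3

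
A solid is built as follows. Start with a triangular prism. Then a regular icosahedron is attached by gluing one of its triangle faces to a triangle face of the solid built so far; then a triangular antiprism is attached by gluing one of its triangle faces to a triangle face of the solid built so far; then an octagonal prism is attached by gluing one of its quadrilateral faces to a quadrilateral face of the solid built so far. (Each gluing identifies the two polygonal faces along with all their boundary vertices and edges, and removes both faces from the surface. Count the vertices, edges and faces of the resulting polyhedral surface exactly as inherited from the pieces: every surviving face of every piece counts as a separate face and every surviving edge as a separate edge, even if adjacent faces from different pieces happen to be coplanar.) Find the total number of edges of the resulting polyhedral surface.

65

A triangular prism: V=6, E=9, F=5.
Attach a regular icosahedron (V=12, E=30, F=20) along a 3-gon: merge 3 vertices and 3 edges, delete both glued faces → V=15, E=36, F=23.
Attach a triangular antiprism (V=6, E=12, F=8) along a 3-gon: merge 3 vertices and 3 edges, delete both glued faces → V=18, E=45, F=29.
Attach an octagonal prism (V=16, E=24, F=10) along a 4-gon: merge 4 vertices and 4 edges, delete both glued faces → V=30, E=65, F=37.
Check: V − E + F = 30 − 65 + 37 = 2.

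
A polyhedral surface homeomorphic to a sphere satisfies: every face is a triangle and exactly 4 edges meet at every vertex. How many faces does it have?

Each face has 3 edges and each edge borders two faces, so 2E = 3F.
Each vertex has degree 4, so 4V = 2E and hence V = 3F/4.
Euler: V − E + F = 2 ⇒ (3F/4) − (3F/2) + F = 2.
Multiply by 8: (6 − 12 + 8)F = 16, i.e. 2F = 16.
So F = 8, E = 3·8/2 = 12, V = 3·8/4 = 6.

8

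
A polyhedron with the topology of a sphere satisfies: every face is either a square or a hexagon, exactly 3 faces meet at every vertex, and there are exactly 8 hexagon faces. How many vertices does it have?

24

Let x be the number of squares; then F = 8 + x.
Edge–face incidences: 2E = 6·8 + 4·x = 48 + 4x.
Every vertex has degree 3, so 3V = 2E.
Euler: V − E + F = 2 ⇒ (2E)/3 − E + (8 + x) = 2.
Multiply by 6: 2·(2E) − 3·(2E) + 6·(8 + x) = 12, i.e. 48 + 6x − (48 + 4x) = 12.
Collecting terms: 2x = 12, so x = 6.
Then 2E = 48 + 4·6 = 72, so E = 36, V = 2E/3 = 24, F = 8 + 6 = 14.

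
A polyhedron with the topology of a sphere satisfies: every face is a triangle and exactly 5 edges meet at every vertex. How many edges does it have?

Each face has 3 edges and each edge borders two faces, so 2E = 3F.
Each vertex has degree 5, so 5V = 2E and hence V = 3F/5.
Euler: V − E + F = 2 ⇒ (3F/5) − (3F/2) + F = 2.
Multiply by 10: (6 − 15 + 10)F = 20, i.e. 1F = 20.
So F = 20, E = 3·20/2 = 30, V = 3·20/5 = 12.

30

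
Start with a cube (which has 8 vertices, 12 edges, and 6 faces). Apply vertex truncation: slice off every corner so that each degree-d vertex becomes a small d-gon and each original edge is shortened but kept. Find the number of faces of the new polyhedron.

Truncation replaces each original edge-end by a new vertex, so V′ = 2E = 24.
Each original edge survives, and each old vertex of degree d contributes d new edges; summing degrees gives Σd = 2E, so E′ = E + 2E = 3E = 36.
Each original face survives and each original vertex becomes one new face: F′ = F + V = 14.

14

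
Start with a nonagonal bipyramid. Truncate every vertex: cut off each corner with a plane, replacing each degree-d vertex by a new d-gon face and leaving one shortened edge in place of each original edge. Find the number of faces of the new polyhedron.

29

The base solid has V = 11, E = 27, F = 18.
Truncation replaces each original edge-end by a new vertex, so V′ = 2E = 54.
Each original edge survives, and each old vertex of degree d contributes d new edges; summing degrees gives Σd = 2E, so E′ = E + 2E = 3E = 81.
Each original face survives and each original vertex becomes one new face: F′ = F + V = 29.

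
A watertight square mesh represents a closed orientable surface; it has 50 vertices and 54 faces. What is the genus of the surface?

Every face is a square, so 2E = 4·54 = 216, giving E = 108.
χ = V − E + F = 50 − 108 + 54 = -4.
For a closed orientable surface χ = 2 − 2g, so g = (2 − (-4))/2 = 3.

3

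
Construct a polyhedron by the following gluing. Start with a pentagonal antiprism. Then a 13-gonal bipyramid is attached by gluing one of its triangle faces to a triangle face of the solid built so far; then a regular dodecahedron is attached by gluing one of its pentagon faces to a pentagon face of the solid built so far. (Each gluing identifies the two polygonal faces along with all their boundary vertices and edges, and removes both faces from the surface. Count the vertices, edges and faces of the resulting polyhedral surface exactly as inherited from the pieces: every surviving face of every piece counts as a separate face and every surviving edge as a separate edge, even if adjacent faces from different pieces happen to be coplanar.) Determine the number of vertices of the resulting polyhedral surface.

A pentagonal antiprism: V=10, E=20, F=12.
Attach a 13-gonal bipyramid (V=15, E=39, F=26) along a 3-gon: merge 3 vertices and 3 edges, delete both glued faces → V=22, E=56, F=36.
Attach a regular dodecahedron (V=20, E=30, F=12) along a 5-gon: merge 5 vertices and 5 edges, delete both glued faces → V=37, E=81, F=46.
Check: V − E + F = 37 − 81 + 46 = 2.

37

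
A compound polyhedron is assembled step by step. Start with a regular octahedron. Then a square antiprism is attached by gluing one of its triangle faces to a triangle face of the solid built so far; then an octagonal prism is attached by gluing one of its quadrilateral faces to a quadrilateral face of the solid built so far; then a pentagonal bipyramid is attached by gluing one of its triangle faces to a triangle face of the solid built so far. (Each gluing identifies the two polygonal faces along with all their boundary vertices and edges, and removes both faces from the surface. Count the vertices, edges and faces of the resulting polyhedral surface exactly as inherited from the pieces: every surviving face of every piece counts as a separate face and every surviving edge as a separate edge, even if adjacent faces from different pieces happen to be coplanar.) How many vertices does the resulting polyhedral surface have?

27

A regular octahedron: V=6, E=12, F=8.
Attach a square antiprism (V=8, E=16, F=10) along a 3-gon: merge 3 vertices and 3 edges, delete both glued faces → V=11, E=25, F=16.
Attach an octagonal prism (V=16, E=24, F=10) along a 4-gon: merge 4 vertices and 4 edges, delete both glued faces → V=23, E=45, F=24.
Attach a pentagonal bipyramid (V=7, E=15, F=10) along a 3-gon: merge 3 vertices and 3 edges, delete both glued faces → V=27, E=57, F=32.
Check: V − E + F = 27 − 57 + 32 = 2.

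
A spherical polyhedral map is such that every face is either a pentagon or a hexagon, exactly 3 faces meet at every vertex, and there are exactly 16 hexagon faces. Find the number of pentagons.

Let x be the number of pentagons; then F = 16 + x.
Edge–face incidences: 2E = 6·16 + 5·x = 96 + 5x.
Every vertex has degree 3, so 3V = 2E.
Euler: V − E + F = 2 ⇒ (2E)/3 − E + (16 + x) = 2.
Multiply by 6: 2·(2E) − 3·(2E) + 6·(16 + x) = 12, i.e. 96 + 6x − (96 + 5x) = 12.
Collecting terms: x = 12.
Then 2E = 96 + 5·12 = 156, so E = 78, V = 2E/3 = 52, F = 16 + 12 = 28.

12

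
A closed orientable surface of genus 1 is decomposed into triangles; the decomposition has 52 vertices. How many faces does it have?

104

χ = 2 − 2·1 = 0, and every face is a triangle so 3F = 2E.
V − E + F = 0 with E = 3F/2 gives 52 − (3/2 − 1)·F = 0, so F = 104 and E = 156.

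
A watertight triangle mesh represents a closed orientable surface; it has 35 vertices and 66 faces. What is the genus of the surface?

Every face is a triangle, so 2E = 3·66 = 198, giving E = 99.
χ = V − E + F = 35 − 99 + 66 = 2.
For a closed orientable surface χ = 2 − 2g, so g = (2 − (2))/2 = 0.

0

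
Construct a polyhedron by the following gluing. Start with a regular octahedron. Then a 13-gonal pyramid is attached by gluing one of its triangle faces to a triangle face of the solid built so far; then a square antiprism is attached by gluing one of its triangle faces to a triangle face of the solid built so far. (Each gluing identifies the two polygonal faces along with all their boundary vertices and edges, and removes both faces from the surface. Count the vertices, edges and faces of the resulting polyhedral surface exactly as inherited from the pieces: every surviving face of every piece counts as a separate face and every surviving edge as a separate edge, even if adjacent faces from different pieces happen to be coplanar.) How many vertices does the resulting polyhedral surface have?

22

A regular octahedron: V=6, E=12, F=8.
Attach a 13-gonal pyramid (V=14, E=26, F=14) along a 3-gon: merge 3 vertices and 3 edges, delete both glued faces → V=17, E=35, F=20.
Attach a square antiprism (V=8, E=16, F=10) along a 3-gon: merge 3 vertices and 3 edges, delete both glued faces → V=22, E=48, F=28.
Check: V − E + F = 22 − 48 + 28 = 2.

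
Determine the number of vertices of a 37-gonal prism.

74

A prism on an n-gon has two n-gon bases and n rectangular sides: V = 2·37 = 74, E = 3·37 = 111, F = 37 + 2 = 39.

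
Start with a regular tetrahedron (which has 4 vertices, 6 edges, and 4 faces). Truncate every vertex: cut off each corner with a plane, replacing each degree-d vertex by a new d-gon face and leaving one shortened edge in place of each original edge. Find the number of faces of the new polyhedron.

Truncation replaces each original edge-end by a new vertex, so V′ = 2E = 12.
Each original edge survives, and each old vertex of degree d contributes d new edges; summing degrees gives Σd = 2E, so E′ = E + 2E = 3E = 18.
Each original face survives and each original vertex becomes one new face: F′ = F + V = 8.

8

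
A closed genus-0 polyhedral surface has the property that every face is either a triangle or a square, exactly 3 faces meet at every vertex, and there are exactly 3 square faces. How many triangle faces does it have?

2

Let x be the number of triangles; then F = 3 + x.
Edge–face incidences: 2E = 4·3 + 3·x = 12 + 3x.
Every vertex has degree 3, so 3V = 2E.
Euler: V − E + F = 2 ⇒ (2E)/3 − E + (3 + x) = 2.
Multiply by 6: 2·(2E) − 3·(2E) + 6·(3 + x) = 12, i.e. 18 + 6x − (12 + 3x) = 12.
Collecting terms: 3x + 6 = 12, so 3x = 6, so x = 2.
Then 2E = 12 + 3·2 = 18, so E = 9, V = 2E/3 = 6, F = 3 + 2 = 5.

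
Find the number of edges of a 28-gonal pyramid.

56

A pyramid on an n-gon base has one n-gon and n triangles: V = 28 + 1 = 29, E = 2·28 = 56, F = 28 + 1 = 29.
Check: V − E + F = 29 − 56 + 29 = 2.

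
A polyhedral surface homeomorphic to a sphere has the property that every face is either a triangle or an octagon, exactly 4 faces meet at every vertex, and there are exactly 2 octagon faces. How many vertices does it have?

Let x be the number of triangles; then F = 2 + x.
Edge–face incidences: 2E = 8·2 + 3·x = 16 + 3x.
Every vertex has degree 4, so 4V = 2E.
Euler: V − E + F = 2 ⇒ (2E)/4 − E + (2 + x) = 2.
Multiply by 8: 2·(2E) − 4·(2E) + 8·(2 + x) = 16, i.e. 16 + 8x − 2·(16 + 3x) = 16.
Collecting terms: 2x − 16 = 16, so 2x = 32, so x = 16.
Then 2E = 16 + 3·16 = 64, so E = 32, V = 2E/4 = 16, F = 2 + 16 = 18.

16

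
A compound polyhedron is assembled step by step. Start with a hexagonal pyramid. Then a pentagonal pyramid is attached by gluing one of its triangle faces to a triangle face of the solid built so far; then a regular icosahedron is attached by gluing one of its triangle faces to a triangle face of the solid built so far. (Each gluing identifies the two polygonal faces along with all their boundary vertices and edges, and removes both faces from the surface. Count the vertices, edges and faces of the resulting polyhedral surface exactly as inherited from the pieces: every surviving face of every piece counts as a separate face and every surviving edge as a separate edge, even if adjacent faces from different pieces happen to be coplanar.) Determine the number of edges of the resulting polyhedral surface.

46

A hexagonal pyramid: V=7, E=12, F=7.
Attach a pentagonal pyramid (V=6, E=10, F=6) along a 3-gon: merge 3 vertices and 3 edges, delete both glued faces → V=10, E=19, F=11.
Attach a regular icosahedron (V=12, E=30, F=20) along a 3-gon: merge 3 vertices and 3 edges, delete both glued faces → V=19, E=46, F=29.
Check: V − E + F = 19 − 46 + 29 = 2.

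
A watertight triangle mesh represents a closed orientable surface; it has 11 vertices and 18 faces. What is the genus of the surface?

0

Every face is a triangle, so 2E = 3·18 = 54, giving E = 27.
χ = V − E + F = 11 − 27 + 18 = 2.
For a closed orientable surface χ = 2 − 2g, so g = (2 − (2))/2 = 0.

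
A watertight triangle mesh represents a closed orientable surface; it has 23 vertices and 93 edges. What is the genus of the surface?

Every face is a triangle and each edge borders two faces, so 3F = 2·93, giving F = 62.
χ = V − E + F = 23 − 93 + 62 = -8.
For a closed orientable surface χ = 2 − 2g, so g = (2 − (-8))/2 = 5.

5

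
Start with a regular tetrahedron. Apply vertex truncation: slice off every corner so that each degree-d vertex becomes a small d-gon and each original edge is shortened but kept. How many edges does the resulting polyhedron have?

18

The base solid has V = 4, E = 6, F = 4.
Truncation replaces each original edge-end by a new vertex, so V′ = 2E = 12.
Each original edge survives, and each old vertex of degree d contributes d new edges; summing degrees gives Σd = 2E, so E′ = E + 2E = 3E = 18.
Each original face survives and each original vertex becomes one new face: F′ = F + V = 8.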